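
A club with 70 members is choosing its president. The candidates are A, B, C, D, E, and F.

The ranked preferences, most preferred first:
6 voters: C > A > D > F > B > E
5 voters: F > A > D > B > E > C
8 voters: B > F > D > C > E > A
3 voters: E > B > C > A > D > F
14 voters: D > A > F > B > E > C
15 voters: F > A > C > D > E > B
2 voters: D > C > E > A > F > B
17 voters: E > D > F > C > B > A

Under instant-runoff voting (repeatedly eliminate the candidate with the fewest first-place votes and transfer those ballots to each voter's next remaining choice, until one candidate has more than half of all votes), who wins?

Round 1: A 0, B 8, C 6, D 16, E 20, F 20. A eliminated.
Round 2: B 8, C 6, D 16, E 20, F 20. C eliminated.
Round 3: B 8, D 22, E 20, F 20. B eliminated.
Round 4: D 22, E 20, F 28. E eliminated.
Round 5: D 42, F 28. D has a majority (≥36).

D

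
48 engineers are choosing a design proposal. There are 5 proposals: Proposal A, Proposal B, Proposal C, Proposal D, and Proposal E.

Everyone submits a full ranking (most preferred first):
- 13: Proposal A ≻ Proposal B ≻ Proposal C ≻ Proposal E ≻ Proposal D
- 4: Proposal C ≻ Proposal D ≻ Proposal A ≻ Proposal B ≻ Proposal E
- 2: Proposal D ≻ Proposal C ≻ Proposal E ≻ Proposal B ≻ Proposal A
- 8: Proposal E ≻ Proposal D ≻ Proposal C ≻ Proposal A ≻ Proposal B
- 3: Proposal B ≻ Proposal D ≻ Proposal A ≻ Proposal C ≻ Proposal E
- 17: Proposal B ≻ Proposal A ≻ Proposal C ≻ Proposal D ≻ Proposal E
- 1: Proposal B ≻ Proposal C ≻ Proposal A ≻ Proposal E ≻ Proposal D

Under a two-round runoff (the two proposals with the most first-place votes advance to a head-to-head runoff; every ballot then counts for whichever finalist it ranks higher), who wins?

Round 1 first-place votes: Proposal A 13, Proposal B 21, Proposal C 4, Proposal D 2, Proposal E 8. Proposal B and Proposal A advance.
Runoff: Proposal B is ranked above Proposal A on 23 ballots, Proposal A above Proposal B on 25.

Proposal A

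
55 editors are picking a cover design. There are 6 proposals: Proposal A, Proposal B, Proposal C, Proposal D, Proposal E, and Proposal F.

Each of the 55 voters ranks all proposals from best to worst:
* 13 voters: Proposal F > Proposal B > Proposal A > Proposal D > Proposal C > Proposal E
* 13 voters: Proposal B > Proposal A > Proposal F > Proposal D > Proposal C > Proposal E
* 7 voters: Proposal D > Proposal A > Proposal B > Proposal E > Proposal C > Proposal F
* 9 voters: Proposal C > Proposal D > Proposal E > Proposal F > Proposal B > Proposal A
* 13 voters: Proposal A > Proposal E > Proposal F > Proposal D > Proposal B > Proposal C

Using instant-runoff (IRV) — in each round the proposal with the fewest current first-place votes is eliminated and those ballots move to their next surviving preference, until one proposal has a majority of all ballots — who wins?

Proposal A

Round 1: Proposal A 13, Proposal B 13, Proposal C 9, Proposal D 7, Proposal E 0, Proposal F 13. Proposal E eliminated.
Round 2: Proposal A 13, Proposal B 13, Proposal C 9, Proposal D 7, Proposal F 13. Proposal D eliminated.
Round 3: Proposal A 20, Proposal B 13, Proposal C 9, Proposal F 13. Proposal C eliminated.
Round 4: Proposal A 20, Proposal B 13, Proposal F 22. Proposal B eliminated.
Round 5: Proposal A 33, Proposal F 22. Proposal A has a majority (≥28).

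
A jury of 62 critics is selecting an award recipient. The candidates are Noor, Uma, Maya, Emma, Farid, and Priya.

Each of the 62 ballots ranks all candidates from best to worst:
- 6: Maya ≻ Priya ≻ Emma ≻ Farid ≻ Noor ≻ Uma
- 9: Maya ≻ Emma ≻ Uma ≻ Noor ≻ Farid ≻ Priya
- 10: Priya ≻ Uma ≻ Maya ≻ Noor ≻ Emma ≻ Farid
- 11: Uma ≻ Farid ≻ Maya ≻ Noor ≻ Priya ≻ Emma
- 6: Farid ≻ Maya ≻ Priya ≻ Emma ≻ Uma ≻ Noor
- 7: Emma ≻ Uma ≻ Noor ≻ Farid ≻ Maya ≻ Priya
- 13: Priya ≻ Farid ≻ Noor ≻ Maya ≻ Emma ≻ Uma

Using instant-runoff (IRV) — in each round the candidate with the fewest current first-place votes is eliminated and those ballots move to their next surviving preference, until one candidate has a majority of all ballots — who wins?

Maya

Round 1: Noor 0, Uma 11, Maya 15, Emma 7, Farid 6, Priya 23. Noor eliminated.
Round 2: Uma 11, Maya 15, Emma 7, Farid 6, Priya 23. Farid eliminated.
Round 3: Uma 11, Maya 21, Emma 7, Priya 23. Emma eliminated.
Round 4: Uma 18, Maya 21, Priya 23. Uma eliminated.
Round 5: Maya 39, Priya 23. Maya has a majority (≥32).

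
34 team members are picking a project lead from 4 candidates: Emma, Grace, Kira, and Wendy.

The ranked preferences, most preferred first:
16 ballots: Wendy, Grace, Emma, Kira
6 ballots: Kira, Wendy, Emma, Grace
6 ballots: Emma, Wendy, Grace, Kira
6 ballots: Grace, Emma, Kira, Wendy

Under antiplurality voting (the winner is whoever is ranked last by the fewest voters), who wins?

Emma

Last-place votes: Emma 0, Grace 6, Kira 22, Wendy 6.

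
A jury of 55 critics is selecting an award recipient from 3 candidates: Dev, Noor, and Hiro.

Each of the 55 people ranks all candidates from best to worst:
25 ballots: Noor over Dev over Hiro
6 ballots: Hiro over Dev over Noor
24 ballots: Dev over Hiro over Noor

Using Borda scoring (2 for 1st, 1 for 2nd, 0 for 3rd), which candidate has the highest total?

Dev: 25×1 + 6×1 + 24×2 = 79
Noor: 25×2 + 6×0 + 24×0 = 50
Hiro: 25×0 + 6×2 + 24×1 = 36

Dev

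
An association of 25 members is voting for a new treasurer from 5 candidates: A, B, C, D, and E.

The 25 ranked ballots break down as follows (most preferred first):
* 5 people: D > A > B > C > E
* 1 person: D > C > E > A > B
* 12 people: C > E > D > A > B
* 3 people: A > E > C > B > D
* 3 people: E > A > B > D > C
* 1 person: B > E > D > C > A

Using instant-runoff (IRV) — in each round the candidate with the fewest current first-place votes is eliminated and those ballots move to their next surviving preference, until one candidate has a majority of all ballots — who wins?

Round 1: A 3, B 1, C 12, D 6, E 3. B eliminated.
Round 2: A 3, C 12, D 6, E 4. A eliminated.
Round 3: C 12, D 6, E 7. D eliminated.
Round 4: C 18, E 7. C has a majority (≥13).

C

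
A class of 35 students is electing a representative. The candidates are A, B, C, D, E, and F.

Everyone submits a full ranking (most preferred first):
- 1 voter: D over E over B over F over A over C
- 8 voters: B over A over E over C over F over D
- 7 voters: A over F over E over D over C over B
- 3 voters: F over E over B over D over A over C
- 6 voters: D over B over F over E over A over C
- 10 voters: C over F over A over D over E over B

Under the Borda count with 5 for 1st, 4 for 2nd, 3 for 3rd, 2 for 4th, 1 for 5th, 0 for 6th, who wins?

A: 1×1 + 8×4 + 7×5 + 3×1 + 6×1 + 10×3 = 107
B: 1×3 + 8×5 + 7×0 + 3×3 + 6×4 + 10×0 = 76
C: 1×0 + 8×2 + 7×1 + 3×0 + 6×0 + 10×5 = 73
D: 1×5 + 8×0 + 7×2 + 3×2 + 6×5 + 10×2 = 75
E: 1×4 + 8×3 + 7×3 + 3×4 + 6×2 + 10×1 = 83
F: 1×2 + 8×1 + 7×4 + 3×5 + 6×3 + 10×4 = 111

F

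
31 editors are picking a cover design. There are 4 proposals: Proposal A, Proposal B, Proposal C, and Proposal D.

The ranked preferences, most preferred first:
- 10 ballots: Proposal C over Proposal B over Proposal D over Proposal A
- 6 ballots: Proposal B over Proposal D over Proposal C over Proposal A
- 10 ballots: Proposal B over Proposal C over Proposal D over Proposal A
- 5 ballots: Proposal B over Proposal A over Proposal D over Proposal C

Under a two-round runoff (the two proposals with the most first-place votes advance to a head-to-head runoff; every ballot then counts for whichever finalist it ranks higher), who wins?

Round 1 first-place votes: Proposal A 0, Proposal B 21, Proposal C 10, Proposal D 0. Proposal B and Proposal C advance.
Runoff: Proposal B is ranked above Proposal C on 21 ballots, Proposal C above Proposal B on 10.

Proposal B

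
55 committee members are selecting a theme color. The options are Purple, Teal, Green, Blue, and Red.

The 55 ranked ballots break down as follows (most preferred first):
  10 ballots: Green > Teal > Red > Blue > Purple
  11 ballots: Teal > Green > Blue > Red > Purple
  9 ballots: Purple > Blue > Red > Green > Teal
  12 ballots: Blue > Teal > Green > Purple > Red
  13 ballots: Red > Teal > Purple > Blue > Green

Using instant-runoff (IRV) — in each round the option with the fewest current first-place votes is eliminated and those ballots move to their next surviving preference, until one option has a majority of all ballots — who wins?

Round 1: Purple 9, Teal 11, Green 10, Blue 12, Red 13. Purple eliminated.
Round 2: Teal 11, Green 10, Blue 21, Red 13. Green eliminated.
Round 3: Teal 21, Blue 21, Red 13. Red eliminated.
Round 4: Teal 34, Blue 21. Teal has a majority (≥28).

Teal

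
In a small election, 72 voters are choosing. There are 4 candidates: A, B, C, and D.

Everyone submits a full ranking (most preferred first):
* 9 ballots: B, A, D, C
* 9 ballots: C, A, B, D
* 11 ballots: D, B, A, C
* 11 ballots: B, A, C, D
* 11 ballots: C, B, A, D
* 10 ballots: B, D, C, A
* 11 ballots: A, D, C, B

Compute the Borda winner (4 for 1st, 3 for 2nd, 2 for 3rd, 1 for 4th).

B

A: 9×3 + 9×3 + 11×2 + 11×3 + 11×2 + 10×1 + 11×4 = 185
B: 9×4 + 9×2 + 11×3 + 11×4 + 11×3 + 10×4 + 11×1 = 215
C: 9×1 + 9×4 + 11×1 + 11×2 + 11×4 + 10×2 + 11×2 = 164
D: 9×2 + 9×1 + 11×4 + 11×1 + 11×1 + 10×3 + 11×3 = 156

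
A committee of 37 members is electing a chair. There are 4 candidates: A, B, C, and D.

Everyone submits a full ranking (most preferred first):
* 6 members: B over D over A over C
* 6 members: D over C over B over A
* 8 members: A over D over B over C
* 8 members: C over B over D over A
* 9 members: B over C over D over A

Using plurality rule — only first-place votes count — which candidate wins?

B

First-place votes: A 8, B 15, C 8, D 6.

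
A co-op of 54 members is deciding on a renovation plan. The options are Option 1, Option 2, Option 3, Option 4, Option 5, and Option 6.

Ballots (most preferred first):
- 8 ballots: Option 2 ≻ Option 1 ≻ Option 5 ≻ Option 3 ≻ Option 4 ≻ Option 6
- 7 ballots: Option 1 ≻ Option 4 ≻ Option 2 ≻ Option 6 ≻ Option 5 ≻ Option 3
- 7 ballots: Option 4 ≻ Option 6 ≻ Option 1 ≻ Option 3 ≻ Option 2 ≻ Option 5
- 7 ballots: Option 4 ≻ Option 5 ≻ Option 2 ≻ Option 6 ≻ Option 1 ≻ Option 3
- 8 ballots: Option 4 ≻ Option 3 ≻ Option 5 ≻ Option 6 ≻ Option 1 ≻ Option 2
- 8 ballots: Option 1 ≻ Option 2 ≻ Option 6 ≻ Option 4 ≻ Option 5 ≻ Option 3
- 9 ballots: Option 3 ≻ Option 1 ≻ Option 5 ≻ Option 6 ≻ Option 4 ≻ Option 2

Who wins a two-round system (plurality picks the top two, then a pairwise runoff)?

Round 1 first-place votes: Option 1 15, Option 2 8, Option 3 9, Option 4 22, Option 5 0, Option 6 0. Option 4 and Option 1 advance.
Runoff: Option 4 is ranked above Option 1 on 22 ballots, Option 1 above Option 4 on 32.

Option 1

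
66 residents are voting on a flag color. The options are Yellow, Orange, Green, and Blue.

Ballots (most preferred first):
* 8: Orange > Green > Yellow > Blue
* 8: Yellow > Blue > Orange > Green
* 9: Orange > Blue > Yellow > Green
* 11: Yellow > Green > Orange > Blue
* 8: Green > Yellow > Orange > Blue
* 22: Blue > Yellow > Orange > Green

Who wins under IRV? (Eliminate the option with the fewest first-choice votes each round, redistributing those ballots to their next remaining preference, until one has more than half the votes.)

Yellow

Round 1: Yellow 19, Orange 17, Green 8, Blue 22. Green eliminated.
Round 2: Yellow 27, Orange 17, Blue 22. Orange eliminated.
Round 3: Yellow 35, Blue 31. Yellow has a majority (≥34).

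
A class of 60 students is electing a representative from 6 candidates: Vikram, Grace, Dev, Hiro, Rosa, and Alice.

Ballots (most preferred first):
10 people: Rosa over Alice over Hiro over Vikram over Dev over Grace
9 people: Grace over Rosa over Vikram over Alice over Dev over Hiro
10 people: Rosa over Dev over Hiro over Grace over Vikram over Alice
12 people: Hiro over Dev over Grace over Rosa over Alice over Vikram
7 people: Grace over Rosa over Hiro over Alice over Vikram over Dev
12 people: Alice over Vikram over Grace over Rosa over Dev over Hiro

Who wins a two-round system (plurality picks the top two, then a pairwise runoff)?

Round 1 first-place votes: Vikram 0, Grace 16, Dev 0, Hiro 12, Rosa 20, Alice 12. Rosa and Grace advance.
Runoff: Rosa is ranked above Grace on 20 ballots, Grace above Rosa on 40.

Grace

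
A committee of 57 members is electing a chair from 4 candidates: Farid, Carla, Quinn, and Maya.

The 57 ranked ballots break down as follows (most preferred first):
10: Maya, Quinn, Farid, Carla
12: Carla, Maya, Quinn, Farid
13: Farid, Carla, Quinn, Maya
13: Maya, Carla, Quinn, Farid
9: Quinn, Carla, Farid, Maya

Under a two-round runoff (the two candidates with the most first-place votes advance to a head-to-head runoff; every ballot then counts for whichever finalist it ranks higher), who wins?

Round 1 first-place votes: Farid 13, Carla 12, Quinn 9, Maya 23. Maya and Farid advance.
Runoff: Maya is ranked above Farid on 35 ballots, Farid above Maya on 22.

Maya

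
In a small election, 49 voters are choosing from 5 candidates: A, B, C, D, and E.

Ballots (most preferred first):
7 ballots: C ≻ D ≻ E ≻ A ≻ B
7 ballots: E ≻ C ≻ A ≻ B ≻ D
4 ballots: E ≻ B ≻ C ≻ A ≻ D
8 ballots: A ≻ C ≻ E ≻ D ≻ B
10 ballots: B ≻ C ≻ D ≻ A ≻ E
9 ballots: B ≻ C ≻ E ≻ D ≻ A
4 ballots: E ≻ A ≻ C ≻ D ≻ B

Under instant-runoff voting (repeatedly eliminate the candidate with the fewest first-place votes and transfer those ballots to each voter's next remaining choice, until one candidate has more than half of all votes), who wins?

Round 1: A 8, B 19, C 7, D 0, E 15. D eliminated.
Round 2: A 8, B 19, C 7, E 15. C eliminated.
Round 3: A 8, B 19, E 22. A eliminated.
Round 4: B 19, E 30. E has a majority (≥25).

E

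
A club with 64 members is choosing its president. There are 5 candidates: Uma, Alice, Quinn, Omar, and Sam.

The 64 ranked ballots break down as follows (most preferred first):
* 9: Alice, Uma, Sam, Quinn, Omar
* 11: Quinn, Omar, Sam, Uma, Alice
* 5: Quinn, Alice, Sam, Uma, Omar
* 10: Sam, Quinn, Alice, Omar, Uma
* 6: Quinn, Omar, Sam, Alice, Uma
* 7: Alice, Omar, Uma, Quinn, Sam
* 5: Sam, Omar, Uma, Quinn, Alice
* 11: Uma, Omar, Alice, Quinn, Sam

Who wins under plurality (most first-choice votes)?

Quinn

First-place votes: Uma 11, Alice 16, Quinn 22, Omar 0, Sam 15.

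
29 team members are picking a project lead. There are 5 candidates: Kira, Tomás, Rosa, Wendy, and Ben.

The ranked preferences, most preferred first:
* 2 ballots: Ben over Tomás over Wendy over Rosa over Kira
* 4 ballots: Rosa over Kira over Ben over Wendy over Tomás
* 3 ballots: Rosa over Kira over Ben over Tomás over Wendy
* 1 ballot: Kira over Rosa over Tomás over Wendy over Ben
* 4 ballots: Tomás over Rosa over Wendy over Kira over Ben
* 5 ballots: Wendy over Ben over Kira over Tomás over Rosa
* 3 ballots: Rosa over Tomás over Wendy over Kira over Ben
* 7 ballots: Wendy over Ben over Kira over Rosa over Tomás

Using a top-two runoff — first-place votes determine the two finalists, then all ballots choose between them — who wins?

Round 1 first-place votes: Kira 1, Tomás 4, Rosa 10, Wendy 12, Ben 2. Wendy and Rosa advance.
Runoff: Wendy is ranked above Rosa on 14 ballots, Rosa above Wendy on 15.

Rosa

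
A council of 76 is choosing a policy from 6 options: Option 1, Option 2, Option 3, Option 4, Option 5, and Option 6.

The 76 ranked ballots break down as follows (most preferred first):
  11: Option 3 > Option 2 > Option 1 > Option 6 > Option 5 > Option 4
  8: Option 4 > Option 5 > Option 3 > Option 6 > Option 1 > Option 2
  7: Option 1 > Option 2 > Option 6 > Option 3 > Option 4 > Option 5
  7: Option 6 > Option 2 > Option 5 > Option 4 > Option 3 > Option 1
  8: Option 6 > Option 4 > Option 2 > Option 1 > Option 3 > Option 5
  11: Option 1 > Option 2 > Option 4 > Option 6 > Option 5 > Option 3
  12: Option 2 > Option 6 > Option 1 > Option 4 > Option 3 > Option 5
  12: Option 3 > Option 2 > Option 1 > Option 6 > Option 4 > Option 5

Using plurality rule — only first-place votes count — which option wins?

First-place votes: Option 1 18, Option 2 12, Option 3 23, Option 4 8, Option 5 0, Option 6 15.

Option 3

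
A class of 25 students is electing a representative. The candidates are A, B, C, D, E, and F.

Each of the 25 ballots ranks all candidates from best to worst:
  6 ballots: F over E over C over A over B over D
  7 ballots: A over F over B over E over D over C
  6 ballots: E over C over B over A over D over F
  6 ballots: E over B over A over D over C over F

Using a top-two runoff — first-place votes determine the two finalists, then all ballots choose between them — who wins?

Round 1 first-place votes: A 7, B 0, C 0, D 0, E 12, F 6. E and A advance.
Runoff: E is ranked above A on 18 ballots, A above E on 7.

E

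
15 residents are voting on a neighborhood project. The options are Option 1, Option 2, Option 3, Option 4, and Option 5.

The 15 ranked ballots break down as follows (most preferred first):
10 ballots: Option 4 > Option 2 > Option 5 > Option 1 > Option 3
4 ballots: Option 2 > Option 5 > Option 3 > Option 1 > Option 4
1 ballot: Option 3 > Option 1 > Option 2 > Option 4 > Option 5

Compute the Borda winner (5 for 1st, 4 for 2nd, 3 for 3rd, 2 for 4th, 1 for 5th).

Option 2

Option 1: 10×2 + 4×2 + 1×4 = 32
Option 2: 10×4 + 4×5 + 1×3 = 63
Option 3: 10×1 + 4×3 + 1×5 = 27
Option 4: 10×5 + 4×1 + 1×2 = 56
Option 5: 10×3 + 4×4 + 1×1 = 47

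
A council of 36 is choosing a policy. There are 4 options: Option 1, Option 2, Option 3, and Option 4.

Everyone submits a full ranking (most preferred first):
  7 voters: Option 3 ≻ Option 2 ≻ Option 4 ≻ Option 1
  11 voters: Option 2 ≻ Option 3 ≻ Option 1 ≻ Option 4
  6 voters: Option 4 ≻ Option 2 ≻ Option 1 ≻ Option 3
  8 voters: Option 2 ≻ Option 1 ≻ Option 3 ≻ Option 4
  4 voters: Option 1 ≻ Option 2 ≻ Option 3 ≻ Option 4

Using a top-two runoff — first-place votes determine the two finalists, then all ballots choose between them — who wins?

Round 1 first-place votes: Option 1 4, Option 2 19, Option 3 7, Option 4 6. Option 2 and Option 3 advance.
Runoff: Option 2 is ranked above Option 3 on 29 ballots, Option 3 above Option 2 on 7.

Option 2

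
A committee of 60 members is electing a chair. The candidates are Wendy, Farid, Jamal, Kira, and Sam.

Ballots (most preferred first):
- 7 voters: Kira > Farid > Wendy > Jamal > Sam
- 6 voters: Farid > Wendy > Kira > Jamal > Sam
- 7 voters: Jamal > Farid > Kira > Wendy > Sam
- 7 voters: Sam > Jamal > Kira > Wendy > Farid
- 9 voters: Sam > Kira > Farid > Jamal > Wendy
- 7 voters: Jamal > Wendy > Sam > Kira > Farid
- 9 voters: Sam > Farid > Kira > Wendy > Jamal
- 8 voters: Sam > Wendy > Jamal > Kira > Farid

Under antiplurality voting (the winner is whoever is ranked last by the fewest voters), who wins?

Kira

Last-place votes: Wendy 9, Farid 22, Jamal 9, Kira 0, Sam 20.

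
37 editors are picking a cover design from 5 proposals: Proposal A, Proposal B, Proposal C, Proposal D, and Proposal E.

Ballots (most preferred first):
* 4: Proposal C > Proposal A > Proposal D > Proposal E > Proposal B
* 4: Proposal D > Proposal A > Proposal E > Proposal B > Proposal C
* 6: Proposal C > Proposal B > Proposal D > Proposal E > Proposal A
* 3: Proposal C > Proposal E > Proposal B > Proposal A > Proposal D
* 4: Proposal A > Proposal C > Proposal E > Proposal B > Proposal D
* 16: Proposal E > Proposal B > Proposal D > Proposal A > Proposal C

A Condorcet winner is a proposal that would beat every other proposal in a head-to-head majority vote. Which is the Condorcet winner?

Proposal E vs Proposal A: 25–12
Proposal E vs Proposal B: 31–6
Proposal E vs Proposal C: 20–17
Proposal E vs Proposal D: 23–14
Proposal E beats every other proposal.

Proposal E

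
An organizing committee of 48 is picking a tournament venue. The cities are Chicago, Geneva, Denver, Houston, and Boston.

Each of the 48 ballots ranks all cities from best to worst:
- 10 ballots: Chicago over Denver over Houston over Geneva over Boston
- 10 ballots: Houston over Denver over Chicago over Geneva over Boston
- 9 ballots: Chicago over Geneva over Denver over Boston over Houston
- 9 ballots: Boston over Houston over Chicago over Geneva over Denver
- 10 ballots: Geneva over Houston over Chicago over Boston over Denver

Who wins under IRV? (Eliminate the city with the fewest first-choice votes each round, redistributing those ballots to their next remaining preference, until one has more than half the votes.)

Round 1: Chicago 19, Geneva 10, Denver 0, Houston 10, Boston 9. Denver eliminated.
Round 2: Chicago 19, Geneva 10, Houston 10, Boston 9. Boston eliminated.
Round 3: Chicago 19, Geneva 10, Houston 19. Geneva eliminated.
Round 4: Chicago 19, Houston 29. Houston has a majority (≥25).

Houston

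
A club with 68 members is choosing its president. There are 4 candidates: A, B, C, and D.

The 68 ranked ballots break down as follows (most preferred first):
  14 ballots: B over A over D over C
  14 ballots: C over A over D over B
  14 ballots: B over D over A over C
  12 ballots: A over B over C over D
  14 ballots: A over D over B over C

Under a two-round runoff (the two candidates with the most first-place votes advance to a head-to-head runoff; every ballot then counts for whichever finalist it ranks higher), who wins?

A

Round 1 first-place votes: A 26, B 28, C 14, D 0. B and A advance.
Runoff: B is ranked above A on 28 ballots, A above B on 40.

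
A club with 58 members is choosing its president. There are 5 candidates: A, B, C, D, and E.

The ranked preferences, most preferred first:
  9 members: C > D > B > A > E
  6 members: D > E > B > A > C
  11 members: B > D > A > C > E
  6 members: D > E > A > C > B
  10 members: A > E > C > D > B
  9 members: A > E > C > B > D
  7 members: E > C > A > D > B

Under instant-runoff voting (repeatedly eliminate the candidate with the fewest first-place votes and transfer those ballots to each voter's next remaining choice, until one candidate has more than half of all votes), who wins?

D

Round 1: A 19, B 11, C 9, D 12, E 7. E eliminated.
Round 2: A 19, B 11, C 16, D 12. B eliminated.
Round 3: A 19, C 16, D 23. C eliminated.
Round 4: A 26, D 32. D has a majority (≥30).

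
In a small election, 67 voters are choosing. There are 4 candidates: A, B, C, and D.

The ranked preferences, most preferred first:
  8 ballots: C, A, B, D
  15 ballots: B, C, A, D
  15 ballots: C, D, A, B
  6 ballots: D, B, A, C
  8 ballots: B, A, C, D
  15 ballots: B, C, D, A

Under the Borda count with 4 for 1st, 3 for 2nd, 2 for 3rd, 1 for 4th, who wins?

A: 8×3 + 15×2 + 15×2 + 6×2 + 8×3 + 15×1 = 135
B: 8×2 + 15×4 + 15×1 + 6×3 + 8×4 + 15×4 = 201
C: 8×4 + 15×3 + 15×4 + 6×1 + 8×2 + 15×3 = 204
D: 8×1 + 15×1 + 15×3 + 6×4 + 8×1 + 15×2 = 130

C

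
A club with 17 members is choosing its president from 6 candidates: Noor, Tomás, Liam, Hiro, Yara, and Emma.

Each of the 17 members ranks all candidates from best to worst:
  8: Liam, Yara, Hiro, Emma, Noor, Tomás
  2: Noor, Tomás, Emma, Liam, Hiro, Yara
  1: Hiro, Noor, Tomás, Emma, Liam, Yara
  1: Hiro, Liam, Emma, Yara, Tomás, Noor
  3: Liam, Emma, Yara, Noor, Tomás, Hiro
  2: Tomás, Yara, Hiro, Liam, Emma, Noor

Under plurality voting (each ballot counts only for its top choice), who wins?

First-place votes: Noor 2, Tomás 2, Liam 11, Hiro 2, Yara 0, Emma 0.

Liam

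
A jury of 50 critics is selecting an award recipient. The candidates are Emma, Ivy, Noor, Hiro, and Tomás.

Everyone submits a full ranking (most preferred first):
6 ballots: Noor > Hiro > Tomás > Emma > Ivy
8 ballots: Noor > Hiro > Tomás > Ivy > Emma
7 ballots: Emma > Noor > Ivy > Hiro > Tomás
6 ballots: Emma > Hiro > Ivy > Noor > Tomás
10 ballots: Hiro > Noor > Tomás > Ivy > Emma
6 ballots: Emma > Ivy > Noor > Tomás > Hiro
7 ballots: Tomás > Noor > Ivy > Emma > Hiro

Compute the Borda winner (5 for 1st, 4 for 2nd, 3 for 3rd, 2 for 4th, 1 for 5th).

Emma: 6×2 + 8×1 + 7×5 + 6×5 + 10×1 + 6×5 + 7×2 = 139
Ivy: 6×1 + 8×2 + 7×3 + 6×3 + 10×2 + 6×4 + 7×3 = 126
Noor: 6×5 + 8×5 + 7×4 + 6×2 + 10×4 + 6×3 + 7×4 = 196
Hiro: 6×4 + 8×4 + 7×2 + 6×4 + 10×5 + 6×1 + 7×1 = 157
Tomás: 6×3 + 8×3 + 7×1 + 6×1 + 10×3 + 6×2 + 7×5 = 132

Noor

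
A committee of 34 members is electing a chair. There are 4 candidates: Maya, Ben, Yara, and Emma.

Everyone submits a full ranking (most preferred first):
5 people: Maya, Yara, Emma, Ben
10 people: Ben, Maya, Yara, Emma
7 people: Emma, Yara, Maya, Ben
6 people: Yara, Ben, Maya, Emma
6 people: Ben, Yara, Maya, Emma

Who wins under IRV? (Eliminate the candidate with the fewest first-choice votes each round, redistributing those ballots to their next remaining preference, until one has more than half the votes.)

Round 1: Maya 5, Ben 16, Yara 6, Emma 7. Maya eliminated.
Round 2: Ben 16, Yara 11, Emma 7. Emma eliminated.
Round 3: Ben 16, Yara 18. Yara has a majority (≥18).

Yara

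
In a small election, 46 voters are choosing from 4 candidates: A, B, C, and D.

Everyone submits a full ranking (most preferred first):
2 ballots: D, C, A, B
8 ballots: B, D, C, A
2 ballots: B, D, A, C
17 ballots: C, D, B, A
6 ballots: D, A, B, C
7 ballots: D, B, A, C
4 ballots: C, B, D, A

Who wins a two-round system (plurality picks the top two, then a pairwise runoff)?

Round 1 first-place votes: A 0, B 10, C 21, D 15. C and D advance.
Runoff: C is ranked above D on 21 ballots, D above C on 25.

D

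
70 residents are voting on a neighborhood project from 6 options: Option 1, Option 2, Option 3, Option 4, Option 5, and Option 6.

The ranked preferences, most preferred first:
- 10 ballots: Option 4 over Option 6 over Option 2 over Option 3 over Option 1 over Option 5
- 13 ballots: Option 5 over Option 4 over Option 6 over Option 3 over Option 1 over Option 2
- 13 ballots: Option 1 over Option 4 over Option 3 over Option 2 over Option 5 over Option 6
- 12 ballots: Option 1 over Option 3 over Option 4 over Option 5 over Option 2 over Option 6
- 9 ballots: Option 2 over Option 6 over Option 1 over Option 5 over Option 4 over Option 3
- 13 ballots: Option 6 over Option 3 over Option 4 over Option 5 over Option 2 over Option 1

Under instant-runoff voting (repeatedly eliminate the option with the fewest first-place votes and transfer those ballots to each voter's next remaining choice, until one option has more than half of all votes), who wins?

Option 6

Round 1: Option 1 25, Option 2 9, Option 3 0, Option 4 10, Option 5 13, Option 6 13. Option 3 eliminated.
Round 2: Option 1 25, Option 2 9, Option 4 10, Option 5 13, Option 6 13. Option 2 eliminated.
Round 3: Option 1 25, Option 4 10, Option 5 13, Option 6 22. Option 4 eliminated.
Round 4: Option 1 25, Option 5 13, Option 6 32. Option 5 eliminated.
Round 5: Option 1 25, Option 6 45. Option 6 has a majority (≥36).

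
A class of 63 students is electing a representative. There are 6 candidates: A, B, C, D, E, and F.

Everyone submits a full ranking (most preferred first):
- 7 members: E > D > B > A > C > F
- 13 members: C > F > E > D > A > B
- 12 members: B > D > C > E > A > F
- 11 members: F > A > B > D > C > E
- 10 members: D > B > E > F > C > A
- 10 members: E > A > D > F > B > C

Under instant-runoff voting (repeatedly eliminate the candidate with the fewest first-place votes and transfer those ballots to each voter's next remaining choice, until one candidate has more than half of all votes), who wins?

Round 1: A 0, B 12, C 13, D 10, E 17, F 11. A eliminated.
Round 2: B 12, C 13, D 10, E 17, F 11. D eliminated.
Round 3: B 22, C 13, E 17, F 11. F eliminated.
Round 4: B 33, C 13, E 17. B has a majority (≥32).

B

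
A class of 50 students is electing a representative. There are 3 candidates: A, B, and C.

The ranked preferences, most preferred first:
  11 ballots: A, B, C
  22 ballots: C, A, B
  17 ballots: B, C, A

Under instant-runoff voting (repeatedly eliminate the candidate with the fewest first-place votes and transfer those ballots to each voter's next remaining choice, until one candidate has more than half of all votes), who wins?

B

Round 1: A 11, B 17, C 22. A eliminated.
Round 2: B 28, C 22. B has a majority (≥26).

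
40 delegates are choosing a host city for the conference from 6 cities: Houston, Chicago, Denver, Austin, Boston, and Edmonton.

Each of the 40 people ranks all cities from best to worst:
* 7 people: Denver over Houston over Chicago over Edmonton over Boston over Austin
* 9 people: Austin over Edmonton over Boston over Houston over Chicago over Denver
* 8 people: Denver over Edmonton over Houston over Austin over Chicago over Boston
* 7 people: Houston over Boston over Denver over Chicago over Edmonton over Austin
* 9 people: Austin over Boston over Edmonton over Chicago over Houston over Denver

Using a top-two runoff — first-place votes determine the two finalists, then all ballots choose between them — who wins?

Round 1 first-place votes: Houston 7, Chicago 0, Denver 15, Austin 18, Boston 0, Edmonton 0. Austin and Denver advance.
Runoff: Austin is ranked above Denver on 18 ballots, Denver above Austin on 22.

Denver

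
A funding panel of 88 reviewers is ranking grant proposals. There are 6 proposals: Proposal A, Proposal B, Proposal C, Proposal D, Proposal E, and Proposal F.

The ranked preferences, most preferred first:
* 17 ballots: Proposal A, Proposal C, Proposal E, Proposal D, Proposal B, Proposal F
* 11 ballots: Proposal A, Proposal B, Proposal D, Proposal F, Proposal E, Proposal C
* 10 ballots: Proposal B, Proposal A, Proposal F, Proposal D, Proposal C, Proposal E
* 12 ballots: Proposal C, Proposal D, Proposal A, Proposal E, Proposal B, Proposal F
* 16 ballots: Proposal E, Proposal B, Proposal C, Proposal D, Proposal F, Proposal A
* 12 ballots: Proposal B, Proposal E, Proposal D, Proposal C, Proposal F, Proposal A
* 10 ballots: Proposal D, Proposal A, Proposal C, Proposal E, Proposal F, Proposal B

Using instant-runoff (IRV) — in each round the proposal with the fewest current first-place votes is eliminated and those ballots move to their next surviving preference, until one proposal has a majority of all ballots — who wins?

Proposal A

Round 1: Proposal A 28, Proposal B 22, Proposal C 12, Proposal D 10, Proposal E 16, Proposal F 0. Proposal F eliminated.
Round 2: Proposal A 28, Proposal B 22, Proposal C 12, Proposal D 10, Proposal E 16. Proposal D eliminated.
Round 3: Proposal A 38, Proposal B 22, Proposal C 12, Proposal E 16. Proposal C eliminated.
Round 4: Proposal A 50, Proposal B 22, Proposal E 16. Proposal A has a majority (≥45).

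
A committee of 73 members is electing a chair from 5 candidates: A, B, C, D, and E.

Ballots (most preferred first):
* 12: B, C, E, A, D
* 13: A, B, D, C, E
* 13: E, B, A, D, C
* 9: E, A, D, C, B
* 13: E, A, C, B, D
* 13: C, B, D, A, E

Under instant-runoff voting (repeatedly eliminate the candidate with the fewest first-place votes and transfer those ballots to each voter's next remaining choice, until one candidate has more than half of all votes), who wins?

C

Round 1: A 13, B 12, C 13, D 0, E 35. D eliminated.
Round 2: A 13, B 12, C 13, E 35. B eliminated.
Round 3: A 13, C 25, E 35. A eliminated.
Round 4: C 38, E 35. C has a majority (≥37).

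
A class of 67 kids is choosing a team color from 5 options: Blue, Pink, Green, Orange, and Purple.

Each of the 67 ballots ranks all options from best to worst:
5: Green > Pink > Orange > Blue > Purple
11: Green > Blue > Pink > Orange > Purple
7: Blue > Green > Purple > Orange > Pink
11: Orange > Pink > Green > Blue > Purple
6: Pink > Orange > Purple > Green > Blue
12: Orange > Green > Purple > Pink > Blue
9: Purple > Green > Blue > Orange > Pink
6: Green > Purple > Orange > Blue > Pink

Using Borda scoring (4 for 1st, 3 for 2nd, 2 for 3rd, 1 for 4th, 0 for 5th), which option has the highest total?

Green

Blue: 5×1 + 11×3 + 7×4 + 11×1 + 6×0 + 12×0 + 9×2 + 6×1 = 101
Pink: 5×3 + 11×2 + 7×0 + 11×3 + 6×4 + 12×1 + 9×0 + 6×0 = 106
Green: 5×4 + 11×4 + 7×3 + 11×2 + 6×1 + 12×3 + 9×3 + 6×4 = 200
Orange: 5×2 + 11×1 + 7×1 + 11×4 + 6×3 + 12×4 + 9×1 + 6×2 = 159
Purple: 5×0 + 11×0 + 7×2 + 11×0 + 6×2 + 12×2 + 9×4 + 6×3 = 104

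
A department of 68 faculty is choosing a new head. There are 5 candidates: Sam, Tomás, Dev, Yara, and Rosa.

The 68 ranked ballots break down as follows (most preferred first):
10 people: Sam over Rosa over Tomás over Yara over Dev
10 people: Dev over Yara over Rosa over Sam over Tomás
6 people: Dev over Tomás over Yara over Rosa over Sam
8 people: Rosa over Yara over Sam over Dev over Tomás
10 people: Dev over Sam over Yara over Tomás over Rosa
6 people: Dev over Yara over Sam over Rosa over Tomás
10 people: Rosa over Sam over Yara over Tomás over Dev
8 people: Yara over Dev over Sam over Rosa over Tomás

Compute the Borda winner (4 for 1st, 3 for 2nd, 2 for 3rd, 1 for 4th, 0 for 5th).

Sam: 10×4 + 10×1 + 6×0 + 8×2 + 10×3 + 6×2 + 10×3 + 8×2 = 154
Tomás: 10×2 + 10×0 + 6×3 + 8×0 + 10×1 + 6×0 + 10×1 + 8×0 = 58
Dev: 10×0 + 10×4 + 6×4 + 8×1 + 10×4 + 6×4 + 10×0 + 8×3 = 160
Yara: 10×1 + 10×3 + 6×2 + 8×3 + 10×2 + 6×3 + 10×2 + 8×4 = 166
Rosa: 10×3 + 10×2 + 6×1 + 8×4 + 10×0 + 6×1 + 10×4 + 8×1 = 142

Yara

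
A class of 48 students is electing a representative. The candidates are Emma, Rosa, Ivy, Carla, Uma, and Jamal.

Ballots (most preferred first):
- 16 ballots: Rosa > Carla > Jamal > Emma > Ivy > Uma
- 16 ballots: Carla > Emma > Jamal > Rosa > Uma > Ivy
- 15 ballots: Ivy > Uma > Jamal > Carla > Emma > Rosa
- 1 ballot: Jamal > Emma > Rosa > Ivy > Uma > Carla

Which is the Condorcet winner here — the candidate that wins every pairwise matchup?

Carla

Carla vs Emma: 47–1
Carla vs Rosa: 31–17
Carla vs Ivy: 32–16
Carla vs Uma: 32–16
Carla vs Jamal: 32–16
Carla beats every other candidate.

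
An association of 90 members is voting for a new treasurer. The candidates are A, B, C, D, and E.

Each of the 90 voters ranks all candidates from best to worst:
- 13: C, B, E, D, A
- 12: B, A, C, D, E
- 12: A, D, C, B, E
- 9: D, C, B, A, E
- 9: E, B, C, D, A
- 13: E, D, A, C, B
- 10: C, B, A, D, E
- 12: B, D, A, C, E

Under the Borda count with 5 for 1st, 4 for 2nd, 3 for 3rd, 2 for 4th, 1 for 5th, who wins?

B

A: 13×1 + 12×4 + 12×5 + 9×2 + 9×1 + 13×3 + 10×3 + 12×3 = 253
B: 13×4 + 12×5 + 12×2 + 9×3 + 9×4 + 13×1 + 10×4 + 12×5 = 312
C: 13×5 + 12×3 + 12×3 + 9×4 + 9×3 + 13×2 + 10×5 + 12×2 = 300
D: 13×2 + 12×2 + 12×4 + 9×5 + 9×2 + 13×4 + 10×2 + 12×4 = 281
E: 13×3 + 12×1 + 12×1 + 9×1 + 9×5 + 13×5 + 10×1 + 12×1 = 204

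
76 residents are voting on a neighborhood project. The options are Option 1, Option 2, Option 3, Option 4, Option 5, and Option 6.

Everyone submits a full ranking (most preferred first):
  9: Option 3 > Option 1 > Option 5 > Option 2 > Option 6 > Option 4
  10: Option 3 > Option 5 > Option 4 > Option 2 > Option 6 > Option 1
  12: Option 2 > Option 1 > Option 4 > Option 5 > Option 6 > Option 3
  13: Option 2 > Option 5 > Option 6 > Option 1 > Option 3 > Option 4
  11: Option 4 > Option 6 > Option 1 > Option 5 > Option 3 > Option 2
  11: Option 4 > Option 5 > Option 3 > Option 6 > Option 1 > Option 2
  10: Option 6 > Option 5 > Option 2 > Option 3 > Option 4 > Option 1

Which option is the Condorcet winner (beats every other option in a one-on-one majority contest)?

Option 5 vs Option 1: 44–32
Option 5 vs Option 2: 51–25
Option 5 vs Option 3: 57–19
Option 5 vs Option 4: 42–34
Option 5 vs Option 6: 55–21
Option 5 beats every other option.

Option 5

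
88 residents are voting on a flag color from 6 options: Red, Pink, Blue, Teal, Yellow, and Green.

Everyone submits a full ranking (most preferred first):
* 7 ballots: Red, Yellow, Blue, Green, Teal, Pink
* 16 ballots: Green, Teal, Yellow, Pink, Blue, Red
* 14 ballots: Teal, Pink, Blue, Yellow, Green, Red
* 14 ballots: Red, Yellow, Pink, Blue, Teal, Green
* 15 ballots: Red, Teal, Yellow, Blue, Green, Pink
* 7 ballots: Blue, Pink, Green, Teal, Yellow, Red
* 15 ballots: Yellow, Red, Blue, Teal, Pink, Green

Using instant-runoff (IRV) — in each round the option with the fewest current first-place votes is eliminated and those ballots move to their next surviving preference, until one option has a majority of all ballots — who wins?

Yellow

Round 1: Red 36, Pink 0, Blue 7, Teal 14, Yellow 15, Green 16. Pink eliminated.
Round 2: Red 36, Blue 7, Teal 14, Yellow 15, Green 16. Blue eliminated.
Round 3: Red 36, Teal 14, Yellow 15, Green 23. Teal eliminated.
Round 4: Red 36, Yellow 29, Green 23. Green eliminated.
Round 5: Red 36, Yellow 52. Yellow has a majority (≥45).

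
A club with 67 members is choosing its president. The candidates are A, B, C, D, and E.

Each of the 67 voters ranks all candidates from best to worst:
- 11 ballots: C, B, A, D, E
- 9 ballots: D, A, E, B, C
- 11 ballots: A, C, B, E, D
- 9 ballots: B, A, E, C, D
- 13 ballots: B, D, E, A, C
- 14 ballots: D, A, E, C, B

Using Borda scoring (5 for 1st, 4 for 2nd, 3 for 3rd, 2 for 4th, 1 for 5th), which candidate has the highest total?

A

A: 11×3 + 9×4 + 11×5 + 9×4 + 13×2 + 14×4 = 242
B: 11×4 + 9×2 + 11×3 + 9×5 + 13×5 + 14×1 = 219
C: 11×5 + 9×1 + 11×4 + 9×2 + 13×1 + 14×2 = 167
D: 11×2 + 9×5 + 11×1 + 9×1 + 13×4 + 14×5 = 209
E: 11×1 + 9×3 + 11×2 + 9×3 + 13×3 + 14×3 = 168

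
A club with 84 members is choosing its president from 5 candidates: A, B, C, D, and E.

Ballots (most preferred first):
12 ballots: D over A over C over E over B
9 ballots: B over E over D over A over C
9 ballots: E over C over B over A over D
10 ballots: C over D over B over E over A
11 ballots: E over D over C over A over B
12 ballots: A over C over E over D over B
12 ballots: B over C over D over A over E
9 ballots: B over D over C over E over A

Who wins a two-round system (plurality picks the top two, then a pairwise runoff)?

Round 1 first-place votes: A 12, B 30, C 10, D 12, E 20. B and E advance.
Runoff: B is ranked above E on 40 ballots, E above B on 44.

E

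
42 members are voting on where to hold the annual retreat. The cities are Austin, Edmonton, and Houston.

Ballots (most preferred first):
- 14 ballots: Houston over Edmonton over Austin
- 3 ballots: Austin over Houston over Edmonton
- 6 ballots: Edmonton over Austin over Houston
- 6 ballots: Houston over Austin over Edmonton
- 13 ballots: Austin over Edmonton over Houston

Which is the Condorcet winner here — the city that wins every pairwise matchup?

Austin

Austin vs Edmonton: 22–20
Austin vs Houston: 22–20
Austin beats every other city.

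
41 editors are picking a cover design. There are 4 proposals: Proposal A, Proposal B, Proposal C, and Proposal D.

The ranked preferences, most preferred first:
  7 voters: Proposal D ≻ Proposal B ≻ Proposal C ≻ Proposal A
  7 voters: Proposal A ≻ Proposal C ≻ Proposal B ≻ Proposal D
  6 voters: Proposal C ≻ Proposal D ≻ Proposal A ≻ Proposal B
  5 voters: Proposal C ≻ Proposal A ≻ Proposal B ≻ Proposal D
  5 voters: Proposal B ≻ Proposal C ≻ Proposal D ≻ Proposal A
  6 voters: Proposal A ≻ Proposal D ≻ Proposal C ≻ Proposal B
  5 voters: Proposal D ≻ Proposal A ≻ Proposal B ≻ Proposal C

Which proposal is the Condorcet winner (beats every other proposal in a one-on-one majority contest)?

Proposal C vs Proposal A: 23–18
Proposal C vs Proposal B: 24–17
Proposal C vs Proposal D: 23–18
Proposal C beats every other proposal.

Proposal C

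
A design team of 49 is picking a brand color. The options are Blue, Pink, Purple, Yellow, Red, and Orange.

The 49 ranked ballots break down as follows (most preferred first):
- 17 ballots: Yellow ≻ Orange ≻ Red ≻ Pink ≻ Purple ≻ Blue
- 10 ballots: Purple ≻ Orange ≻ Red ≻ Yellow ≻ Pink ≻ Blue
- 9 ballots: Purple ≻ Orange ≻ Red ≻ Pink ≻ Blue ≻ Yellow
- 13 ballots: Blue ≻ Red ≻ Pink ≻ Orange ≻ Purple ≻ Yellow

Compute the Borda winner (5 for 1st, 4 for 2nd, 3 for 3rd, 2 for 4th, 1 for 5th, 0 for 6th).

Orange

Blue: 17×0 + 10×0 + 9×1 + 13×5 = 74
Pink: 17×2 + 10×1 + 9×2 + 13×3 = 101
Purple: 17×1 + 10×5 + 9×5 + 13×1 = 125
Yellow: 17×5 + 10×2 + 9×0 + 13×0 = 105
Red: 17×3 + 10×3 + 9×3 + 13×4 = 160
Orange: 17×4 + 10×4 + 9×4 + 13×2 = 170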